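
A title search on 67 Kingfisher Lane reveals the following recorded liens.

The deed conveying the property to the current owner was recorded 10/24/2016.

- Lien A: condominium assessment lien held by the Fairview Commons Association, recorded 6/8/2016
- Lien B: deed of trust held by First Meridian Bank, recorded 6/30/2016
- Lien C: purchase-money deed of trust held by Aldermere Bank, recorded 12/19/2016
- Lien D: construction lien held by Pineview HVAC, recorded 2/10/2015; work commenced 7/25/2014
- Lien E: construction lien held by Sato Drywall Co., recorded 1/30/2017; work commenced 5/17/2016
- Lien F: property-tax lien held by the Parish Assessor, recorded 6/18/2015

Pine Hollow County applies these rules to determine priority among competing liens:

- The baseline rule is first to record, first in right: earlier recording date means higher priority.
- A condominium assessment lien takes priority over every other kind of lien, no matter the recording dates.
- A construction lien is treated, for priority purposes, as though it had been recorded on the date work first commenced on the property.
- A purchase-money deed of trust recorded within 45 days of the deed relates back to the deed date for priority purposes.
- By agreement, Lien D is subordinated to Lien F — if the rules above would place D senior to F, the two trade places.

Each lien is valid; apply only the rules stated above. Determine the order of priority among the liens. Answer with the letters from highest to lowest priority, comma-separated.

A, F, D, E, B, C

Effective dates after the stated exceptions: C missed the 45-day window (56 days after the deed), so its recording date stands; D is treated as recorded 7/25/2014, the work-commencement date; E's effective date is 5/17/2016, when work began.
A is a condominium assessment lien, so it outranks all other liens regardless of date.
Among the remaining liens, by effective date: D (7/25/2014), F (6/18/2015), E (5/17/2016), B (6/30/2016), C (12/19/2016).
Because D would otherwise rank above F, the subordination swaps them.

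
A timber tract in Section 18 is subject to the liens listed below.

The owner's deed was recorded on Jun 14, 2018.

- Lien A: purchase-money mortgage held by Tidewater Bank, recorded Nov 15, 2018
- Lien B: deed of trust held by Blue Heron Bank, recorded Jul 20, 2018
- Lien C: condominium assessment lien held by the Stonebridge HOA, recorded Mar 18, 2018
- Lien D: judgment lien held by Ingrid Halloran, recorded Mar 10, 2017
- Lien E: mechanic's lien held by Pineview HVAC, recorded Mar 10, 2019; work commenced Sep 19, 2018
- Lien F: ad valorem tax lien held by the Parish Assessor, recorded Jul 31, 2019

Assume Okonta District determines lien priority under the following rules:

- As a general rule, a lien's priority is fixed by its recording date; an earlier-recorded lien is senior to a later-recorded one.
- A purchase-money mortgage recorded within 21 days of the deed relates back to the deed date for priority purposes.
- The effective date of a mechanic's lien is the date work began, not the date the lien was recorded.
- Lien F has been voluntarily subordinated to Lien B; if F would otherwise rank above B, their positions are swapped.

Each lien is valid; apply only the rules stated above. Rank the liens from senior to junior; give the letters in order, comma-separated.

First, effective dates: A was recorded 154 days after the deed — beyond 21 days — so no relation-back applies; E is treated as recorded Sep 19, 2018, the work-commencement date.
Sorted by effective date: D (Mar 10, 2017), C (Mar 18, 2018), B (Jul 20, 2018), E (Sep 19, 2018), A (Nov 15, 2018), F (Jul 31, 2019).
F is already junior to B, so the subordination agreement changes nothing.

D, C, B, E, A, F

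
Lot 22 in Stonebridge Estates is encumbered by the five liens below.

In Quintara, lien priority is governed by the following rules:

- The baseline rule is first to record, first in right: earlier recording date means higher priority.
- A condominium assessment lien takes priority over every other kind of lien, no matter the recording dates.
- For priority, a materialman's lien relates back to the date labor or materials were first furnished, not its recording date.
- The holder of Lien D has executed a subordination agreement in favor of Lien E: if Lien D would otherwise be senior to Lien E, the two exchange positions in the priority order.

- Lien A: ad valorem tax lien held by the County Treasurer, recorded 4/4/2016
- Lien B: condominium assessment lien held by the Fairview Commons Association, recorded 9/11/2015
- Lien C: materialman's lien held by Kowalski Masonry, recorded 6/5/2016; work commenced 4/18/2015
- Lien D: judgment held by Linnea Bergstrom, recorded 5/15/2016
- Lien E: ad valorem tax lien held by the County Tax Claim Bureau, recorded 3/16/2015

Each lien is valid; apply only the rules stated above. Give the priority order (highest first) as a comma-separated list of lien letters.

B, E, C, A, D

Adjusting effective dates: C's effective date is 4/18/2015, when work began.
As a condominium assessment lien, B is senior to every other lien.
The other liens, earliest effective date first: E (3/16/2015), C (4/18/2015), A (4/4/2016), D (5/15/2016).
Since D is not senior to E, the subordination leaves the order unchanged.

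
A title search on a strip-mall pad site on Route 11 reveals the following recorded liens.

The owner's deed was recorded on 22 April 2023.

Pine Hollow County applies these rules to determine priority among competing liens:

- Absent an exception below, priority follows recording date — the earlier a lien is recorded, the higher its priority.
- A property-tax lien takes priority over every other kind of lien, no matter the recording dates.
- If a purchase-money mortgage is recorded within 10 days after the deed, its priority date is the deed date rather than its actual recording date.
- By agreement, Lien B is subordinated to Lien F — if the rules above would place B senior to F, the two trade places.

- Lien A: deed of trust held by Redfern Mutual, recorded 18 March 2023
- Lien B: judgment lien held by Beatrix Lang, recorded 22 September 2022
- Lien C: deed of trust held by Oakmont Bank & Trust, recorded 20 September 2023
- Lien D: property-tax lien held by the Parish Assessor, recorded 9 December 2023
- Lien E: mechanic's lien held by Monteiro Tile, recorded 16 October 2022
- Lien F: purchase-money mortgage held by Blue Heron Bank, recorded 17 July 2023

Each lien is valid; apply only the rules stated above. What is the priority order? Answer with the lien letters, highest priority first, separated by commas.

D, F, E, A, B, C

Effective dates: F was recorded 86 days after the deed, outside the 10-day window, so it keeps its recording date.
As a property-tax lien, D is senior to every other lien.
Ordering the rest by effective date: B (22 September 2022), E (16 October 2022), A (18 March 2023), F (17 July 2023), C (20 September 2023).
B is senior to F before the subordination, so the two trade places.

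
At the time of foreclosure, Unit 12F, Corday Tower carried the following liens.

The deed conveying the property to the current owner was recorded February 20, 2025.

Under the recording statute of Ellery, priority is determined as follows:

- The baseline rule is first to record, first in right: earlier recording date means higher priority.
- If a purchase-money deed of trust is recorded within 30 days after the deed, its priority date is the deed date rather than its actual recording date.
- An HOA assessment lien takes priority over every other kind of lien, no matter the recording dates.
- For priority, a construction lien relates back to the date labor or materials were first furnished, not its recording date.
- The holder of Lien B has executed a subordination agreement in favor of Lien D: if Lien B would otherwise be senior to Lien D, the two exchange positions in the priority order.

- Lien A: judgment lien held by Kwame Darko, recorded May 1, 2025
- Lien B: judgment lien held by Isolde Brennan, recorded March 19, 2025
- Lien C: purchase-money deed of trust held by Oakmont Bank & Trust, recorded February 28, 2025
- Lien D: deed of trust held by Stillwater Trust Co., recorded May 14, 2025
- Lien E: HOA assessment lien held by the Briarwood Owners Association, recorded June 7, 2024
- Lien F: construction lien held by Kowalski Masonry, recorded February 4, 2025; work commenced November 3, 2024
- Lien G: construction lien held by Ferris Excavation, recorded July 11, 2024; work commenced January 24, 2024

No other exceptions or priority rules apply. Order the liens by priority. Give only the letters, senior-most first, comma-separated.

E, G, F, C, D, A, B

Effective dates after the stated exceptions: C was recorded within the 30-day window, so its effective date is the deed date February 20, 2025; F relates back to November 3, 2024 (work commenced); G relates back to January 24, 2024 (work commenced).
E is an HOA assessment lien, so it outranks all other liens regardless of date.
Remaining liens by effective date: G (January 24, 2024), F (November 3, 2024), C (February 20, 2025), B (March 19, 2025), A (May 1, 2025), D (May 14, 2025).
B would otherwise be senior to D, so under the subordination agreement B and D exchange positions.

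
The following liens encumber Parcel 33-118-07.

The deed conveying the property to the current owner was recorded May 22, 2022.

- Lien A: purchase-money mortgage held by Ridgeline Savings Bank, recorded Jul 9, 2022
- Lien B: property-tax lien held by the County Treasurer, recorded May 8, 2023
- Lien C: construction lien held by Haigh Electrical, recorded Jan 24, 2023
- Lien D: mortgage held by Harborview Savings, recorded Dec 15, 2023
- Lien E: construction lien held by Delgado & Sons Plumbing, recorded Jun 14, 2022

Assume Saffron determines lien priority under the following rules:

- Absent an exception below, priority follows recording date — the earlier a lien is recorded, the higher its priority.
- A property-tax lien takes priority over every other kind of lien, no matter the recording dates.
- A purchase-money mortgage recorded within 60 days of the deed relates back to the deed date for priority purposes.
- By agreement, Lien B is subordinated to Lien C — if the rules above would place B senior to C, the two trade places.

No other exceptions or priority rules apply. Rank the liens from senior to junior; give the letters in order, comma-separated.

Adjusting effective dates: A was recorded within the 60-day window, so its effective date is the deed date May 22, 2022.
B is a property-tax lien, so it outranks all other liens regardless of date.
Among the remaining liens, by effective date: A (May 22, 2022), E (Jun 14, 2022), C (Jan 24, 2023), D (Dec 15, 2023).
B would otherwise be senior to C, so under the subordination agreement B and C exchange positions.

C, A, E, B, D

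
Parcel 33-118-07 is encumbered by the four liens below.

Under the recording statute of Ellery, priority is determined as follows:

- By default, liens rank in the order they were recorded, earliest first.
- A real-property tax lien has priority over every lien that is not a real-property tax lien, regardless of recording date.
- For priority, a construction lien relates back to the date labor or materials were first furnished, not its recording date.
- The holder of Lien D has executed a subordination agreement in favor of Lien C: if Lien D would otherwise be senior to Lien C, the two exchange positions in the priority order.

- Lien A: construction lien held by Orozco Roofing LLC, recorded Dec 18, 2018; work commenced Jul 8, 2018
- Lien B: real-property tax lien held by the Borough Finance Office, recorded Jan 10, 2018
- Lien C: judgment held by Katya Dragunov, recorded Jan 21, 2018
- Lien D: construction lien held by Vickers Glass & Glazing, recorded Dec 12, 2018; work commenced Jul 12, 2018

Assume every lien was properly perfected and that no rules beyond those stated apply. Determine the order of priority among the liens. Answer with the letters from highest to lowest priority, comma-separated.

First, effective dates: A's effective date is Jul 8, 2018, when work began; D relates back to Jul 12, 2018 (work commenced).
B, as a real-property tax lien, has superpriority and ranks first.
Ordering the rest by effective date: C (Jan 21, 2018), A (Jul 8, 2018), D (Jul 12, 2018).
Since D is not senior to C, the subordination leaves the order unchanged.

B, C, A, D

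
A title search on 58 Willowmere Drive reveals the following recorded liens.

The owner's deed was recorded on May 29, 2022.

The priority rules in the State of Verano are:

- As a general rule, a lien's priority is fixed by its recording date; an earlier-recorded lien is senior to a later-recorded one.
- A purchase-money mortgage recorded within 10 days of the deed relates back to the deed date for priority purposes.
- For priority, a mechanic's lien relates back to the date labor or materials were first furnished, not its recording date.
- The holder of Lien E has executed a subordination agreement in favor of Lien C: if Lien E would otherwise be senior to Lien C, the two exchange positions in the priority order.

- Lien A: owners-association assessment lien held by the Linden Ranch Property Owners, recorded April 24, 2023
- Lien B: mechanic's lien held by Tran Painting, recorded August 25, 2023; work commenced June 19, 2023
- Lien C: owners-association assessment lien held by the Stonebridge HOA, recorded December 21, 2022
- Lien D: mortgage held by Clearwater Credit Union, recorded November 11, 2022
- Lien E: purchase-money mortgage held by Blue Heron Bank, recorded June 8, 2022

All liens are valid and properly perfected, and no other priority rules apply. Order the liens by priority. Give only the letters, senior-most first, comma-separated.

C, D, E, A, B

First, effective dates: B's effective date is June 19, 2023, when work began; E was recorded within the 10-day window, so its effective date is the deed date May 29, 2022.
Sorted by effective date: E (May 29, 2022), D (November 11, 2022), C (December 21, 2022), A (April 24, 2023), B (June 19, 2023).
E would otherwise be senior to C, so under the subordination agreement E and C exchange positions.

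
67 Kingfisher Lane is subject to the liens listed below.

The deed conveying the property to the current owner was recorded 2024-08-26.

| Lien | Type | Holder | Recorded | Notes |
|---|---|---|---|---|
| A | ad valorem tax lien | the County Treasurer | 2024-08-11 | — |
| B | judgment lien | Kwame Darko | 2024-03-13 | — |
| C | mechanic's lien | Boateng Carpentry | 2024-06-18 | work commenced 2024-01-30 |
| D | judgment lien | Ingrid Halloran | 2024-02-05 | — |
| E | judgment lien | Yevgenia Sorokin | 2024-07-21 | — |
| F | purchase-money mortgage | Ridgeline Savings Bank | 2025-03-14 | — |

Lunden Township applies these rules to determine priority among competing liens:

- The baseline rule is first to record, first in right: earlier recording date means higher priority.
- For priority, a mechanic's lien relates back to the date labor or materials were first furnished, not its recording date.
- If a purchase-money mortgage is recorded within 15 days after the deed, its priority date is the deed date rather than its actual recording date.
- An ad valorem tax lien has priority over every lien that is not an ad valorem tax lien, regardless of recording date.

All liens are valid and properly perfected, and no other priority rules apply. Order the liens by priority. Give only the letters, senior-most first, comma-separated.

Effective dates: C relates back to 2024-01-30 (work commenced); F missed the 15-day window (200 days after the deed), so its recording date stands.
A is an ad valorem tax lien, so it outranks all other liens regardless of date.
Remaining liens by effective date: C (2024-01-30), D (2024-02-05), B (2024-03-13), E (2024-07-21), F (2025-03-14).

A, C, D, B, E, F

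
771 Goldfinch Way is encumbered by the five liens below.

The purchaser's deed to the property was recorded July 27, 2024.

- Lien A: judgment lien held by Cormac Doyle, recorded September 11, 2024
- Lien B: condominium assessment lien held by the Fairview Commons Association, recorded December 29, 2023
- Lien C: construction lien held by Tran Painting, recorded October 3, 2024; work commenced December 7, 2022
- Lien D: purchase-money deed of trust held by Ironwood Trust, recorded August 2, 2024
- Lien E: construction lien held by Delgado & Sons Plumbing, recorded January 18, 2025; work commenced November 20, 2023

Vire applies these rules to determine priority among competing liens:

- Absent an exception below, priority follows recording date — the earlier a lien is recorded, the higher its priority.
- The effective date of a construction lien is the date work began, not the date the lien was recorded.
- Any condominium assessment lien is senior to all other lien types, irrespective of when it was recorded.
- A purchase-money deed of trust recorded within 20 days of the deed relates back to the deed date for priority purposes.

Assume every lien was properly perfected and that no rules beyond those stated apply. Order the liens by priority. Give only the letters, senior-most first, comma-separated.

Effective dates: C is treated as recorded December 7, 2022, the work-commencement date; D's effective date is the deed date, July 27, 2024; E relates back to November 20, 2023 (work commenced).
B is a condominium assessment lien, so it outranks all other liens regardless of date.
The other liens, earliest effective date first: C (December 7, 2022), E (November 20, 2023), D (July 27, 2024), A (September 11, 2024).

B, C, E, D, A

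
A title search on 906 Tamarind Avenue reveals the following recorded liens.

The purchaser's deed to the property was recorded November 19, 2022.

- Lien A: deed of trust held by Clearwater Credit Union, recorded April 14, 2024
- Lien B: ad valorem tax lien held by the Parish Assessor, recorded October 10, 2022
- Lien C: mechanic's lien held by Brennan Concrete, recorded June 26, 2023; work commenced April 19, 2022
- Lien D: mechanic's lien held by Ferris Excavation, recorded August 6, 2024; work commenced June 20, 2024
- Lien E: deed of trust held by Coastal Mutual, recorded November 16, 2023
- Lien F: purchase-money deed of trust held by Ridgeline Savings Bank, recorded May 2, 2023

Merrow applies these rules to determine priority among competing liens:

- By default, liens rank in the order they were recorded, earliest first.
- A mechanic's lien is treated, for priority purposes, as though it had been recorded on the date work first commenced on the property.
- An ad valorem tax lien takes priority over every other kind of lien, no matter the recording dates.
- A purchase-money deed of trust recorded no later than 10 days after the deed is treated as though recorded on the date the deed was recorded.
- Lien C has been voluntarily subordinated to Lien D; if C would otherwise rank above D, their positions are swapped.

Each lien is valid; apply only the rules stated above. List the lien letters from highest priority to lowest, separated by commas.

B, D, F, E, A, C

First, effective dates: C relates back to April 19, 2022 (work commenced); D relates back to June 20, 2024 (work commenced); F was recorded 164 days after the deed — beyond 10 days — so no relation-back applies.
B is an ad valorem tax lien and takes priority over every other lien.
Among the remaining liens, by effective date: C (April 19, 2022), F (May 2, 2023), E (November 16, 2023), A (April 14, 2024), D (June 20, 2024).
Because C would otherwise rank above D, the subordination swaps them.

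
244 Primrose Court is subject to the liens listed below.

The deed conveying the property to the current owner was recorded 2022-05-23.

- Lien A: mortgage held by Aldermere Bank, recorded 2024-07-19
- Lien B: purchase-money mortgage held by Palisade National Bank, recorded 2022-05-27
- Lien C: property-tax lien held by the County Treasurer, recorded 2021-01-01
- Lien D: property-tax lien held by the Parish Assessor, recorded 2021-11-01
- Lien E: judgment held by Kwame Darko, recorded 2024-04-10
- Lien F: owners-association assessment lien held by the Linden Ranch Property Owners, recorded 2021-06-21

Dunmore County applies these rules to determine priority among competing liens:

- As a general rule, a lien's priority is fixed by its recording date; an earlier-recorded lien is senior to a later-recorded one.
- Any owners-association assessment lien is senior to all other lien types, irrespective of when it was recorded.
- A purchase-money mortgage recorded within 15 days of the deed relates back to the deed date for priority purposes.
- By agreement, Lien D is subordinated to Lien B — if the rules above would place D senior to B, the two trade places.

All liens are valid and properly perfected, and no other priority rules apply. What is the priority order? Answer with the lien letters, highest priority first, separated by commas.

F, C, B, D, E, A

First, effective dates: B's effective date is the deed date, 2022-05-23.
F, as an owners-association assessment lien, has superpriority and ranks first.
Ordering the rest by effective date: C (2021-01-01), D (2021-11-01), B (2022-05-23), E (2024-04-10), A (2024-07-19).
The subordination applies — D was senior to B — so D and B swap.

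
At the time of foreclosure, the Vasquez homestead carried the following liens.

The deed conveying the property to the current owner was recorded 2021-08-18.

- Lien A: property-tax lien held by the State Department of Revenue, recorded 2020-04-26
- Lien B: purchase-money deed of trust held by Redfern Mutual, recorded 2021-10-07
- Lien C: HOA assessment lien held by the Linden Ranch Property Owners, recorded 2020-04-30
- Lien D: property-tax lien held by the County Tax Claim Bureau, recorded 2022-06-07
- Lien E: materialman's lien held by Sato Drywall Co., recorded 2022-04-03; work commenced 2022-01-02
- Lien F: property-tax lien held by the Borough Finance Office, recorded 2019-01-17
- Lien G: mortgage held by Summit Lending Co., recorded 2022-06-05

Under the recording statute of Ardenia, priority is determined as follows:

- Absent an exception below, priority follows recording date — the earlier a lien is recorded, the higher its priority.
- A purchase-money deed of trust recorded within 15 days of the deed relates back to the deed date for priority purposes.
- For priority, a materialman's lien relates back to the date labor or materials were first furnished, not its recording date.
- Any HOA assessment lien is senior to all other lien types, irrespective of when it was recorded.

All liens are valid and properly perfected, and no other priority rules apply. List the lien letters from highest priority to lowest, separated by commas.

Adjusting effective dates: B missed the 15-day window (50 days after the deed), so its recording date stands; E relates back to 2022-01-02 (work commenced).
C is an HOA assessment lien, so it outranks all other liens regardless of date.
Remaining liens by effective date: F (2019-01-17), A (2020-04-26), B (2021-10-07), E (2022-01-02), G (2022-06-05), D (2022-06-07).

C, F, A, B, E, G, D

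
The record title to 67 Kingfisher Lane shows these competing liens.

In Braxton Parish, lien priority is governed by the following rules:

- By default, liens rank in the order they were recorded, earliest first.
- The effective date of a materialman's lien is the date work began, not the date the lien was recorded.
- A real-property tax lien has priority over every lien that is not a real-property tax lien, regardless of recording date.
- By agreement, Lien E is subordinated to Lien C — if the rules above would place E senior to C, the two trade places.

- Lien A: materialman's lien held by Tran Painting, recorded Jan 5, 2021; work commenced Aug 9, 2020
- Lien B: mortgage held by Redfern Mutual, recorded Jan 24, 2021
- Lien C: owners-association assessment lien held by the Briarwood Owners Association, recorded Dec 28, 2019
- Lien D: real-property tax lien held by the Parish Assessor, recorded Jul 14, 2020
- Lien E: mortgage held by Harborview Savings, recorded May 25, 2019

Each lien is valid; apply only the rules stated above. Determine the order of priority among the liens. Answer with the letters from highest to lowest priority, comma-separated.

D, C, E, A, B

Adjusting effective dates: A's effective date is Aug 9, 2020, when work began.
D is a real-property tax lien, so it outranks all other liens regardless of date.
Ordering the rest by effective date: E (May 25, 2019), C (Dec 28, 2019), A (Aug 9, 2020), B (Jan 24, 2021).
Because E would otherwise rank above C, the subordination swaps them.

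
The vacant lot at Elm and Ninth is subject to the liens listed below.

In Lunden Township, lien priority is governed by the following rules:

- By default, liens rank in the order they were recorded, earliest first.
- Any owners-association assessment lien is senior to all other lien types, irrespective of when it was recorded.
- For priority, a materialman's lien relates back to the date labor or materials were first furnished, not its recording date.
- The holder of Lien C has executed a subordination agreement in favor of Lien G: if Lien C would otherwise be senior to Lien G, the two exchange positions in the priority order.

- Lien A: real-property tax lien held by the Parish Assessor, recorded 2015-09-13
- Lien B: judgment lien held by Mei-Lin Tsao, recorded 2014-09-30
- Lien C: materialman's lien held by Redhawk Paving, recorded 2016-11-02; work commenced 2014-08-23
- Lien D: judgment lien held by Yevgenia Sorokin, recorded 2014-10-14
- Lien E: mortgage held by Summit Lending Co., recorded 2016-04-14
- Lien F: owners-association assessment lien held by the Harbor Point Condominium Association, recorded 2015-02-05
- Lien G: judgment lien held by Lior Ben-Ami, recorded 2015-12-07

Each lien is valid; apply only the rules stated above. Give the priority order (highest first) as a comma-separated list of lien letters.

Adjusting effective dates: C's effective date is 2014-08-23, when work began.
F is an owners-association assessment lien, so it outranks all other liens regardless of date.
The other liens, earliest effective date first: C (2014-08-23), B (2014-09-30), D (2014-10-14), A (2015-09-13), G (2015-12-07), E (2016-04-14).
The subordination applies — C was senior to G — so C and G swap.

F, G, B, D, A, C, E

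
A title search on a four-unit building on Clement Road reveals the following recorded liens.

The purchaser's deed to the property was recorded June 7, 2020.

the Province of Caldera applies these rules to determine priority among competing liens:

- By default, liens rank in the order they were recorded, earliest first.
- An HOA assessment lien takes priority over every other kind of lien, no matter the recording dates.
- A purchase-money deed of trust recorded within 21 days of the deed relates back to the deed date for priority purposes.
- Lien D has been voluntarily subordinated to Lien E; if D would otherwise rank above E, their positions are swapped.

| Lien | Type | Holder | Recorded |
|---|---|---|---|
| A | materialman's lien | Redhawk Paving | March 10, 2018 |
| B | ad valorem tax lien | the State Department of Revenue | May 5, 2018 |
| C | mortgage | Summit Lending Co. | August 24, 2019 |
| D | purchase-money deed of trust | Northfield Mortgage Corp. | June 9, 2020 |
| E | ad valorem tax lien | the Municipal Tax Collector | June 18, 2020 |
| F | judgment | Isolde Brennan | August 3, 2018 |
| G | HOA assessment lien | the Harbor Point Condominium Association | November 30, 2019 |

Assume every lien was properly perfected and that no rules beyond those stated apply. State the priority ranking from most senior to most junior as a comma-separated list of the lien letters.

Effective dates: D's effective date is the deed date, June 7, 2020.
As an HOA assessment lien, G is senior to every other lien.
The other liens, earliest effective date first: A (March 10, 2018), B (May 5, 2018), F (August 3, 2018), C (August 24, 2019), D (June 7, 2020), E (June 18, 2020).
The subordination applies — D was senior to E — so D and E swap.

G, A, B, F, C, E, D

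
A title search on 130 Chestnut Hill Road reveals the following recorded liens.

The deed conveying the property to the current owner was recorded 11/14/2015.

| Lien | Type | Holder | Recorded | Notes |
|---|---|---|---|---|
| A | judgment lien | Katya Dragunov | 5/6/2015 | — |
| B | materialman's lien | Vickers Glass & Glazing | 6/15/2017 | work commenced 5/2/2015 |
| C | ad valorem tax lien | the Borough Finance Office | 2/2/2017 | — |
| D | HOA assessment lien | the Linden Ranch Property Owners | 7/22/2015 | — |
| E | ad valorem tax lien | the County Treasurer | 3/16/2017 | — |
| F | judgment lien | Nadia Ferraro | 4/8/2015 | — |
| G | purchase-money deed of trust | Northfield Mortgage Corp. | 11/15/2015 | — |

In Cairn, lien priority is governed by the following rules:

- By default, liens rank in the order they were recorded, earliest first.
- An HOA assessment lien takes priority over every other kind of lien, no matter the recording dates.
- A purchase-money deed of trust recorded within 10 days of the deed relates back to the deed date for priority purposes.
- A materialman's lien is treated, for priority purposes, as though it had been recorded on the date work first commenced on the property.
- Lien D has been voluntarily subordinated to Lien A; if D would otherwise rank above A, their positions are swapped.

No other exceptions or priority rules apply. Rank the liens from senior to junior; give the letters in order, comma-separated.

Effective dates: B is treated as recorded 5/2/2015, the work-commencement date; G's effective date is the deed date, 11/14/2015.
D is an HOA assessment lien and takes priority over every other lien.
Ordering the rest by effective date: F (4/8/2015), B (5/2/2015), A (5/6/2015), G (11/14/2015), C (2/2/2017), E (3/16/2017).
D would otherwise be senior to A, so under the subordination agreement D and A exchange positions.

A, F, B, D, G, C, E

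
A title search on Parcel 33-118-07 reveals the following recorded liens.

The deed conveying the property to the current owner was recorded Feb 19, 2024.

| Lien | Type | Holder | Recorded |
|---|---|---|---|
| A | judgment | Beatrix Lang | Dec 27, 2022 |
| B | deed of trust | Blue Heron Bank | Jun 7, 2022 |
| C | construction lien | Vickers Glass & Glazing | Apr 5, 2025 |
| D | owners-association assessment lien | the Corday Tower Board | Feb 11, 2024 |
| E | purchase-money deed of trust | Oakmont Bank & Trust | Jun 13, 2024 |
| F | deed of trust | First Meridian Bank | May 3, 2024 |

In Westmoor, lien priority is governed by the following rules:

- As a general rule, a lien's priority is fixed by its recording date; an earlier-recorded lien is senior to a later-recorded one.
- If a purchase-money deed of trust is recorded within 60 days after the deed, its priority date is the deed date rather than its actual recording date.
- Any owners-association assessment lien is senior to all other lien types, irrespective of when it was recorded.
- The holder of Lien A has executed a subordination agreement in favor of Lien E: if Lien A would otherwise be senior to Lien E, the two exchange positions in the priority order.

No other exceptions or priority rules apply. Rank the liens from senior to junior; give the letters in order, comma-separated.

Effective dates after the stated exceptions: E was recorded 115 days after the deed, outside the 60-day window, so it keeps its recording date.
As an owners-association assessment lien, D is senior to every other lien.
Remaining liens by effective date: B (Jun 7, 2022), A (Dec 27, 2022), F (May 3, 2024), E (Jun 13, 2024), C (Apr 5, 2025).
The subordination applies — A was senior to E — so A and E swap.

D, B, E, F, A, C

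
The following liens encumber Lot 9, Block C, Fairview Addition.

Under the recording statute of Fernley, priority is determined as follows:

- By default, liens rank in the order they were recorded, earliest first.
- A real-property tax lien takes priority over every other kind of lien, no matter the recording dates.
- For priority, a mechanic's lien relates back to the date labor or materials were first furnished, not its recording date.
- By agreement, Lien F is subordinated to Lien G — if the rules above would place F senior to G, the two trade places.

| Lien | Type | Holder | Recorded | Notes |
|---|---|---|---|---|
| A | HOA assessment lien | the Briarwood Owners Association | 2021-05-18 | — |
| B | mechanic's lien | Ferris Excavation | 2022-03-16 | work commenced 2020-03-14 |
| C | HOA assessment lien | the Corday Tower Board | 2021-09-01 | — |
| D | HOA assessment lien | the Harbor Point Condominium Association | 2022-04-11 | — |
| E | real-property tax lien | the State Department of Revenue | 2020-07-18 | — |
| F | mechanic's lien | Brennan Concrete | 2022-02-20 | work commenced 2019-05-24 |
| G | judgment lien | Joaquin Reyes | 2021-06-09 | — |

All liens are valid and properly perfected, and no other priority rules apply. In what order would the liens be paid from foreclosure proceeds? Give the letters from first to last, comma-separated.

First, effective dates: B relates back to 2020-03-14 (work commenced); F is treated as recorded 2019-05-24, the work-commencement date.
E is a real-property tax lien and takes priority over every other lien.
Remaining liens by effective date: F (2019-05-24), B (2020-03-14), A (2021-05-18), G (2021-06-09), C (2021-09-01), D (2022-04-11).
F is senior to G before the subordination, so the two trade places.

E, G, B, A, F, C, D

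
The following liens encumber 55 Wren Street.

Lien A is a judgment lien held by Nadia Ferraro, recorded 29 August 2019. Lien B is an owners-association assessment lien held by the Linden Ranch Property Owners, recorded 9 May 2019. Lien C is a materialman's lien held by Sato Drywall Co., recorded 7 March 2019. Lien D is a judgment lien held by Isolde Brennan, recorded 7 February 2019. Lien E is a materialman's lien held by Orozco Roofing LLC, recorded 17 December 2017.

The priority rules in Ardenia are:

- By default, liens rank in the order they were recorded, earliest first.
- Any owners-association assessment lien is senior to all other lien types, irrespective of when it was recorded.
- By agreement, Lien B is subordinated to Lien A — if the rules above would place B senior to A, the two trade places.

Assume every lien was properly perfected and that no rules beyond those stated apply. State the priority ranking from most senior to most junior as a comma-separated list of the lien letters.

B, as an owners-association assessment lien, has superpriority and ranks first.
Ordering the rest by effective date: E (17 December 2017), D (7 February 2019), C (7 March 2019), A (29 August 2019).
B would otherwise be senior to A, so under the subordination agreement B and A exchange positions.

A, E, D, C, B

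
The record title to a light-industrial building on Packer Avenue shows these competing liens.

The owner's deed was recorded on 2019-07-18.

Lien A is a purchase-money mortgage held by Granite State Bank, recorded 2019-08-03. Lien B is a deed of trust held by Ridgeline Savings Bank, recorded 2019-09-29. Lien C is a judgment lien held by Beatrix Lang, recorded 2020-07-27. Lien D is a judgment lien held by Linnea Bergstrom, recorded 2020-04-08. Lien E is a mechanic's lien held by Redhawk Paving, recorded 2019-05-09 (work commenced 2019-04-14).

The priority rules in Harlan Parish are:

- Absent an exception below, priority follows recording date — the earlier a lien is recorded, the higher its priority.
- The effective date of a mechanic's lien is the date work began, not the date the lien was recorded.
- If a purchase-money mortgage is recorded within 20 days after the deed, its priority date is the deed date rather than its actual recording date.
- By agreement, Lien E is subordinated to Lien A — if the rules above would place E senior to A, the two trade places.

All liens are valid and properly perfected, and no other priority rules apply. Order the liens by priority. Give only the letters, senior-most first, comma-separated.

Effective dates after the stated exceptions: A's effective date is the deed date, 2019-07-18; E relates back to 2019-04-14 (work commenced).
Sorted by effective date: E (2019-04-14), A (2019-07-18), B (2019-09-29), D (2020-04-08), C (2020-07-27).
The subordination applies — E was senior to A — so E and A swap.

A, E, B, D, C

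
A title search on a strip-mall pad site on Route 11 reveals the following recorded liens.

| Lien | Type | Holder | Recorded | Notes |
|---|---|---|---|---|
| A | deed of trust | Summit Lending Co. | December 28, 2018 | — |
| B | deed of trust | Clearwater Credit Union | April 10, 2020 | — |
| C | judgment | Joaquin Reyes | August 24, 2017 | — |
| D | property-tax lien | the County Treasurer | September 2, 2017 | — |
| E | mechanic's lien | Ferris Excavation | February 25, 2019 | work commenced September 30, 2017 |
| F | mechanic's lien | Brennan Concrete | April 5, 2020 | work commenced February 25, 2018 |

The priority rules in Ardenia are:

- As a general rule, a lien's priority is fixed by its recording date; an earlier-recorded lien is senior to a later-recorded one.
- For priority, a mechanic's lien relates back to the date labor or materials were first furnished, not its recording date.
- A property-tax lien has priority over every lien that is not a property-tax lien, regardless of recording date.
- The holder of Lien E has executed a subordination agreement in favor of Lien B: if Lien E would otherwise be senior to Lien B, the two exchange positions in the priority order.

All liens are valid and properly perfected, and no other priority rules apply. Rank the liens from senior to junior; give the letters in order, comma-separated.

Effective dates: E's effective date is September 30, 2017, when work began; F relates back to February 25, 2018 (work commenced).
D is a property-tax lien, so it outranks all other liens regardless of date.
Remaining liens by effective date: C (August 24, 2017), E (September 30, 2017), F (February 25, 2018), A (December 28, 2018), B (April 10, 2020).
The subordination applies — E was senior to B — so E and B swap.

D, C, B, F, A, E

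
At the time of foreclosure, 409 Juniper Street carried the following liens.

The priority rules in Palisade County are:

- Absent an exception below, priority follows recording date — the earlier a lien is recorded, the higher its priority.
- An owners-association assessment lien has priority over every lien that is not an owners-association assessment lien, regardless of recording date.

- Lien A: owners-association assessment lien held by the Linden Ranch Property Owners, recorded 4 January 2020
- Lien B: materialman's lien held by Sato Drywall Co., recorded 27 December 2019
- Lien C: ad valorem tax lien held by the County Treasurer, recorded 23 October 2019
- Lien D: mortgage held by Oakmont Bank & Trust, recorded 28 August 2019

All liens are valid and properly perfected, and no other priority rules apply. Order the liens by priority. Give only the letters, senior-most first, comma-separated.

A, D, C, B

A is an owners-association assessment lien, so it outranks all other liens regardless of date.
Remaining liens by effective date: D (28 August 2019), C (23 October 2019), B (27 December 2019).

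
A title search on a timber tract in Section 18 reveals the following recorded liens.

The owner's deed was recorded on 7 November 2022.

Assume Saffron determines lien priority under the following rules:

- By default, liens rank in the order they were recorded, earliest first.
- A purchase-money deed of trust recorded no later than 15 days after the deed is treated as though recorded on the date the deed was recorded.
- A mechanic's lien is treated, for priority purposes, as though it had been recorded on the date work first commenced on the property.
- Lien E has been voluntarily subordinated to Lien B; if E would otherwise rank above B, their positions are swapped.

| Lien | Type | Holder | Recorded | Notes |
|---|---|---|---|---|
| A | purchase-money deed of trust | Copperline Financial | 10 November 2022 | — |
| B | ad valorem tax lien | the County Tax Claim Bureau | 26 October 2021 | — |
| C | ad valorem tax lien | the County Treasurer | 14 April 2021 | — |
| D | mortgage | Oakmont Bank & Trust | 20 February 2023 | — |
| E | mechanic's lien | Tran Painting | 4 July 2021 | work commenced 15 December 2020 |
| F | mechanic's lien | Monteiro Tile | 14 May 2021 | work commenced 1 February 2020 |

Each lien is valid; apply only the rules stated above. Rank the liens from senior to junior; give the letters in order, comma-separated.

F, B, C, E, A, D

First, effective dates: A relates back to the deed date 7 November 2022; E relates back to 15 December 2020 (work commenced); F's effective date is 1 February 2020, when work began.
By effective date, earliest first: F (1 February 2020), E (15 December 2020), C (14 April 2021), B (26 October 2021), A (7 November 2022), D (20 February 2023).
The subordination applies — E was senior to B — so E and B swap.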